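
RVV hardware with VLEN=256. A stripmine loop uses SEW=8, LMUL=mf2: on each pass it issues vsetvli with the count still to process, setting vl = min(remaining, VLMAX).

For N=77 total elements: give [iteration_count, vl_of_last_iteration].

VLMAX = VLEN×LMUL/SEW = 256×1/2/8 = 16
77 elements at 16/iter → 5 passes, remainder 13 on the last

[iterations, last_vl] = [5, 13]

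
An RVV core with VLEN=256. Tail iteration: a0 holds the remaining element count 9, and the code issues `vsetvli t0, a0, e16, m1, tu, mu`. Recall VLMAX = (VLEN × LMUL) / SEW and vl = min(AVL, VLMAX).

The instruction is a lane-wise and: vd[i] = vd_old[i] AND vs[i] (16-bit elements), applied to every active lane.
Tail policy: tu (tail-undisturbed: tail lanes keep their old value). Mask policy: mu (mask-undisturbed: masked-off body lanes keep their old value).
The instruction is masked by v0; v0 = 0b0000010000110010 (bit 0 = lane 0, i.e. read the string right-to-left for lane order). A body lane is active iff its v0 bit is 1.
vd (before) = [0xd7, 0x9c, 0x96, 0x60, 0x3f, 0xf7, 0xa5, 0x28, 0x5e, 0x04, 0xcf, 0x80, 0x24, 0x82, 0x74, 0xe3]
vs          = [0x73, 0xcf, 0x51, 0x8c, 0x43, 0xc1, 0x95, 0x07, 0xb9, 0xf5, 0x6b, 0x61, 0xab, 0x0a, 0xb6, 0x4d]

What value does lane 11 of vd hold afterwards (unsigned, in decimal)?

lanes per group: 256·1/16 = 16
vl = min(AVL, VLMAX) = min(9, 16) = 9
vd[0] mask-off/keep -> 0xd7
vd[1] and(0x9c,0xcf) -> 0x8c
vd[2] mask-off/keep -> 0x96
vd[3] mask-off/keep -> 0x60
vd[4] and(0x3f,0x43) -> 0x03
vd[5] and(0xf7,0xc1) -> 0xc1
vd[6] mask-off/keep -> 0xa5
vd[7] mask-off/keep -> 0x28
vd[8] mask-off/keep -> 0x5e
vd[9] tail/keep -> 0x04
vd[10] tail/keep -> 0xcf
vd[11] tail/keep -> 0x80
vd[12] tail/keep -> 0x24
vd[13] tail/keep -> 0x82
vd[14] tail/keep -> 0x74
vd[15] tail/keep -> 0xe3

vd[11] = 128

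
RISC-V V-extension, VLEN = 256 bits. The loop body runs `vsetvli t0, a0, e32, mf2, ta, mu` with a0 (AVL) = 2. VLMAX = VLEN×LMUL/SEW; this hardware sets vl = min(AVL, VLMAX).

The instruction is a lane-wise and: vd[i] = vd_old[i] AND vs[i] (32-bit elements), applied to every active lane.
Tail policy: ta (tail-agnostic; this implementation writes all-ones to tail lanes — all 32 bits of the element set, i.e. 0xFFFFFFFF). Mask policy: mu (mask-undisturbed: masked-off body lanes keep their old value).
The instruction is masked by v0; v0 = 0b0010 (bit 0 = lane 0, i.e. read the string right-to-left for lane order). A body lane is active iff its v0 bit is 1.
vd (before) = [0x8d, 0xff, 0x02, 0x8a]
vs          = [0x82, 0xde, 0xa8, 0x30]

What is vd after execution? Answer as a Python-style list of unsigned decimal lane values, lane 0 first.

vd = [141, 222, 4294967295, 4294967295]

lanes per group: 256·1/2/32 = 4
AVL=2 ≤ VLMAX=4, so vl = 2
lane  0: mask-off/keep ⇒ 0x8d
lane  1: and(0xff,0xde) ⇒ 0xde
lane  2: tail/ones ⇒ 0xffffffff
lane  3: tail/ones ⇒ 0xffffffff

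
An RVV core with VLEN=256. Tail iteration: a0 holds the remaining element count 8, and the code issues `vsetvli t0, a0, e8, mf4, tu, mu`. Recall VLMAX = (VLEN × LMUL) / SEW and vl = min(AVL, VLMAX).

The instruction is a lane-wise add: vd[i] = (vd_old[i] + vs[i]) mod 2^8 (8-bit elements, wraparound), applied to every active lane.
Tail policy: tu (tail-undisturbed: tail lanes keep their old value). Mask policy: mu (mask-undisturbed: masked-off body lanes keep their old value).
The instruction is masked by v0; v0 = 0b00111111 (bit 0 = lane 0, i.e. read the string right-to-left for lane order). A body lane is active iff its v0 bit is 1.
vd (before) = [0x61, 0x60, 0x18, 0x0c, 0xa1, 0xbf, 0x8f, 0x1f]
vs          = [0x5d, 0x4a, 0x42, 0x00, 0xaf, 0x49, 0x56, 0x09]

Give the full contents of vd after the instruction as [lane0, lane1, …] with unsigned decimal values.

vd = [190, 170, 90, 12, 80, 8, 143, 31]

VLMAX = (256 × 1/4) / 8 = 8 lanes
vl ← min(8, 8) = 8
[0] add(0x61,0x5d) = 0xbe
[1] add(0x60,0x4a) = 0xaa
[2] add(0x18,0x42) = 0x5a
[3] add(0x0c,0x00) = 0x0c
[4] add(0xa1,0xaf) = 0x50
[5] add(0xbf,0x49) = 0x08
[6] mask-off/keep = 0x8f
[7] mask-off/keep = 0x1f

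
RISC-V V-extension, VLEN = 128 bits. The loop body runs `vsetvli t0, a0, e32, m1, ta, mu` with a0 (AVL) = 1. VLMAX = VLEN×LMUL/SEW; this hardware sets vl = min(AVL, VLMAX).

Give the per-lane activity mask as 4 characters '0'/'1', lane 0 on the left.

predicate = 1000

lanes per group: 128·1/32 = 4
AVL=1 ≤ VLMAX=4, so vl = 1
bits (lane 0 leftmost): 1000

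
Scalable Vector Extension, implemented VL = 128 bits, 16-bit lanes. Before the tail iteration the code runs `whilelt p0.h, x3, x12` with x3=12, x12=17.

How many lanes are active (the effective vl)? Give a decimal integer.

vl = 5

lane count: 128 div 16 = 8
whilelt: lane j active iff 12+j < 17 → j < 5 → 5 active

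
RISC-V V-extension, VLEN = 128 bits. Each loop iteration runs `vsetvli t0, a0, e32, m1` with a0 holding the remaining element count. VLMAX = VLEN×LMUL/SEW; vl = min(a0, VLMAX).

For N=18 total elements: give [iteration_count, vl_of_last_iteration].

lanes per group: 128·1/32 = 4
18 elements at 4/iter → 5 passes, remainder 2 on the last

[iterations, last_vl] = [5, 2]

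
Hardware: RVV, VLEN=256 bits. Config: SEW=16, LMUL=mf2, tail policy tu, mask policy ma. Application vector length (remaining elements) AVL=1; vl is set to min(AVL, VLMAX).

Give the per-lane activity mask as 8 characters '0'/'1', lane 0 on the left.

VLMAX = (256 × 1/2) / 16 = 8 lanes
AVL=1 ≤ VLMAX=8, so vl = 1
bits (lane 0 leftmost): 10000000

predicate = 10000000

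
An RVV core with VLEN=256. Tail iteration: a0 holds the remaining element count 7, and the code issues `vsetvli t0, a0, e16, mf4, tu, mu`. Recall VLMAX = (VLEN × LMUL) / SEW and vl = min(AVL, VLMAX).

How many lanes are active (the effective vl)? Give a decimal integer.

VLMAX = (256 × 1/4) / 16 = 4 lanes
vl = min(AVL, VLMAX) = min(7, 4) = 4

vl = 4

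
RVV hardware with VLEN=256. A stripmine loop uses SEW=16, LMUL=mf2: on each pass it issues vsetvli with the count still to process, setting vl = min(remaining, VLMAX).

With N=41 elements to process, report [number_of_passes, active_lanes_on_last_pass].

[iterations, last_vl] = [6, 1]

VLMAX = VLEN×LMUL/SEW = 256×1/2/16 = 8
N=41: ⌈41/8⌉ = 6 iters; last vl = 41 − 5×8 = 1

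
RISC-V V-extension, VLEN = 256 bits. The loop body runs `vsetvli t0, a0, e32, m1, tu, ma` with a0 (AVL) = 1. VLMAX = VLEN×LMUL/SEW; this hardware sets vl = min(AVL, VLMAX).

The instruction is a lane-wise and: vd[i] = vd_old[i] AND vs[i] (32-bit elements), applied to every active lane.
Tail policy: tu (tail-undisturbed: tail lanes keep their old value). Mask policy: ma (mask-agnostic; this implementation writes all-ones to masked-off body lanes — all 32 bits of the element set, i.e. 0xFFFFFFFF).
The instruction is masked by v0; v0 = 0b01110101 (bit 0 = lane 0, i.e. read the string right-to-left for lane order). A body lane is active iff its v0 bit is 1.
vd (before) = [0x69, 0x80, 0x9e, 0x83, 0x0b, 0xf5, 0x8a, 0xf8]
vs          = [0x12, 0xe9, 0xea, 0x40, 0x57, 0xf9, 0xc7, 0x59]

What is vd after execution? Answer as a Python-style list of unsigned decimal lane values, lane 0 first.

vd = [0, 128, 158, 131, 11, 245, 138, 248]

VLMAX = (256 × 1) / 32 = 8 lanes
vl ← min(1, 8) = 1
[0] and(0x69,0x12) = 0x00
[1] tail/keep = 0x80
[2] tail/keep = 0x9e
[3] tail/keep = 0x83
[4] tail/keep = 0x0b
[5] tail/keep = 0xf5
[6] tail/keep = 0x8a
[7] tail/keep = 0xf8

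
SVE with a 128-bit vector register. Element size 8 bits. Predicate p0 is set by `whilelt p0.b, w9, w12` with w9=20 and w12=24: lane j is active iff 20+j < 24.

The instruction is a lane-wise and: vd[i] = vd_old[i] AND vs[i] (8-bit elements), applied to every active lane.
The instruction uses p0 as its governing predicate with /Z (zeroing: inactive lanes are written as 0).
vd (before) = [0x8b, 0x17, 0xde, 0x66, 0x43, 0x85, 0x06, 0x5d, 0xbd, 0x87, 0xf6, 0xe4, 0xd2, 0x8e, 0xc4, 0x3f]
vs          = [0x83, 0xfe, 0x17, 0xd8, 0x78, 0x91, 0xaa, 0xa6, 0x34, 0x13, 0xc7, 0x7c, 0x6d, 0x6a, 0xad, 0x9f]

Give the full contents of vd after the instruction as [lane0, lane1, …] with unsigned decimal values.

vd = [131, 22, 22, 64, 0, 0, 0, 0, 0, 0, 0, 0, 0, 0, 0, 0]

lane count: 128 div 8 = 16
whilelt: lane j active iff 20+j < 24 → j < 4 → 4 active
vd[0] and(0x8b,0x83) -> 0x83
vd[1] and(0x17,0xfe) -> 0x16
vd[2] and(0xde,0x17) -> 0x16
vd[3] and(0x66,0xd8) -> 0x40
vd[4] tail/zero -> 0x00
vd[5] tail/zero -> 0x00
vd[6] tail/zero -> 0x00
vd[7] tail/zero -> 0x00
vd[8] tail/zero -> 0x00
vd[9] tail/zero -> 0x00
vd[10] tail/zero -> 0x00
vd[11] tail/zero -> 0x00
vd[12] tail/zero -> 0x00
vd[13] tail/zero -> 0x00
vd[14] tail/zero -> 0x00
vd[15] tail/zero -> 0x00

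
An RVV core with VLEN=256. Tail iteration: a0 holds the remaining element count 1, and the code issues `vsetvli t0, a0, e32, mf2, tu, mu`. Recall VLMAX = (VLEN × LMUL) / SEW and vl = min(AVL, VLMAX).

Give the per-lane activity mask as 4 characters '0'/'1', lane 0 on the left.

predicate = 1000

VLMAX = VLEN×LMUL/SEW = 256×1/2/32 = 4
AVL=1 ≤ VLMAX=4, so vl = 1
bits (lane 0 leftmost): 1000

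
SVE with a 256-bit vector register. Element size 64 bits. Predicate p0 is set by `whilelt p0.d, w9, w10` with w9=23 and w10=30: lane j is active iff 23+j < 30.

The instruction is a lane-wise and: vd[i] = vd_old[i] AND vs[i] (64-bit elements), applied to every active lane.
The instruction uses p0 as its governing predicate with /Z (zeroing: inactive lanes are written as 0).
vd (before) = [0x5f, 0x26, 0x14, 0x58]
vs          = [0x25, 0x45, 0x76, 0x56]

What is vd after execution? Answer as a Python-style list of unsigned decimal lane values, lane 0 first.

lane count: 256 div 64 = 4
whilelt: lane j active iff 23+j < 30 → j < 7 → 4 active
vd[0] and(0x5f,0x25) -> 0x05
vd[1] and(0x26,0x45) -> 0x04
vd[2] and(0x14,0x76) -> 0x14
vd[3] and(0x58,0x56) -> 0x50

vd = [5, 4, 20, 80]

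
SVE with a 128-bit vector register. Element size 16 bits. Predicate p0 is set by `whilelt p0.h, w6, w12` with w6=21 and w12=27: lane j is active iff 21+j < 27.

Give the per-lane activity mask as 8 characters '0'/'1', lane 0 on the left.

register lanes = 128/16 = 8
whilelt: lane j active iff 21+j < 27 → j < 6 → 6 active
bits (lane 0 leftmost): 11111100

predicate = 11111100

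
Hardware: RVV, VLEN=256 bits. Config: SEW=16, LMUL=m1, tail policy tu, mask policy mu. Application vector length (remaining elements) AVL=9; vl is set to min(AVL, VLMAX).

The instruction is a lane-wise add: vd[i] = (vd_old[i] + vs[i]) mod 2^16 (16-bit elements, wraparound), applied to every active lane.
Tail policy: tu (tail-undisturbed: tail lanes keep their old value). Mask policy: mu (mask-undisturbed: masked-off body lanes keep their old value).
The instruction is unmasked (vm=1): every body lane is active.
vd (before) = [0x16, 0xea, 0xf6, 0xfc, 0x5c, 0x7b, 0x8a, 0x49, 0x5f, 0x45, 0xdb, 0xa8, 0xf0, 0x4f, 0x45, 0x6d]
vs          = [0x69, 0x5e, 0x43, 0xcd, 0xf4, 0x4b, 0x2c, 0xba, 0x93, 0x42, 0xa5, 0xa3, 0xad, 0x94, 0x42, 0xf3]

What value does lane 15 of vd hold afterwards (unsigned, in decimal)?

vd[15] = 109

VLMAX = (256 × 1) / 16 = 16 lanes
vl ← min(9, 16) = 9
vd[0] add(0x16,0x69) -> 0x7f
vd[1] add(0xea,0x5e) -> 0x148
vd[2] add(0xf6,0x43) -> 0x139
vd[3] add(0xfc,0xcd) -> 0x1c9
vd[4] add(0x5c,0xf4) -> 0x150
vd[5] add(0x7b,0x4b) -> 0xc6
vd[6] add(0x8a,0x2c) -> 0xb6
vd[7] add(0x49,0xba) -> 0x103
vd[8] add(0x5f,0x93) -> 0xf2
vd[9] tail/keep -> 0x45
vd[10] tail/keep -> 0xdb
vd[11] tail/keep -> 0xa8
vd[12] tail/keep -> 0xf0
vd[13] tail/keep -> 0x4f
vd[14] tail/keep -> 0x45
vd[15] tail/keep -> 0x6d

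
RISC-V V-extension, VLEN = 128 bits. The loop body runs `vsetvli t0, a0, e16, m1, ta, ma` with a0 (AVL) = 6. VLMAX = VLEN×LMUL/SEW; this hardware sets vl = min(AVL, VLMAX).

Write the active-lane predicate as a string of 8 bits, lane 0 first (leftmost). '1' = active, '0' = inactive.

VLMAX = VLEN×LMUL/SEW = 128×1/16 = 8
vl = min(AVL, VLMAX) = min(6, 8) = 6
bits (lane 0 leftmost): 11111100

predicate = 11111100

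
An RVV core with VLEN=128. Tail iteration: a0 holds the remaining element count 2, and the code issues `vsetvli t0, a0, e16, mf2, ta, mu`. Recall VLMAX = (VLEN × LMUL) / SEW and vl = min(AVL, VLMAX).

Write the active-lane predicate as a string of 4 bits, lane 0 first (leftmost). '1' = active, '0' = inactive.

predicate = 1100

VLMAX = VLEN×LMUL/SEW = 128×1/2/16 = 4
AVL=2 ≤ VLMAX=4, so vl = 2
bits (lane 0 leftmost): 1100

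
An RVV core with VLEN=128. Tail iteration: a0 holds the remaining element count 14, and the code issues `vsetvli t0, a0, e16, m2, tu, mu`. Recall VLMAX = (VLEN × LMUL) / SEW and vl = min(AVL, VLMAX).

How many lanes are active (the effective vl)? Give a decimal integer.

VLMAX = VLEN×LMUL/SEW = 128×2/16 = 16
AVL=14 ≤ VLMAX=16, so vl = 14

vl = 14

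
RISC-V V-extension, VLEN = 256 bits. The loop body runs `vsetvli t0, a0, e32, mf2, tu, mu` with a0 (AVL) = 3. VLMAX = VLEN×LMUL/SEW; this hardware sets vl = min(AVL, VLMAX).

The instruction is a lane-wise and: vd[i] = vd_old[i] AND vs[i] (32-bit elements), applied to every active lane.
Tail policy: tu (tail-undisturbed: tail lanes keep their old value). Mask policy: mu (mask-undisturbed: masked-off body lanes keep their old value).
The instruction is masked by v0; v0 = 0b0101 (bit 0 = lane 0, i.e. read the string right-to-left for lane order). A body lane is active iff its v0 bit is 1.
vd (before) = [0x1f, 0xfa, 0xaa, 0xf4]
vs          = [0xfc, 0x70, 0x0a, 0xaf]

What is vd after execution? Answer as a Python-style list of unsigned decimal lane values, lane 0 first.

VLMAX = (256 × 1/2) / 32 = 4 lanes
vl = min(AVL, VLMAX) = min(3, 4) = 3
  i=0: and(0x1f,0xfc) → 28
  i=1: mask-off/keep → 250
  i=2: and(0xaa,0x0a) → 10
  i=3: tail/keep → 244

vd = [28, 250, 10, 244]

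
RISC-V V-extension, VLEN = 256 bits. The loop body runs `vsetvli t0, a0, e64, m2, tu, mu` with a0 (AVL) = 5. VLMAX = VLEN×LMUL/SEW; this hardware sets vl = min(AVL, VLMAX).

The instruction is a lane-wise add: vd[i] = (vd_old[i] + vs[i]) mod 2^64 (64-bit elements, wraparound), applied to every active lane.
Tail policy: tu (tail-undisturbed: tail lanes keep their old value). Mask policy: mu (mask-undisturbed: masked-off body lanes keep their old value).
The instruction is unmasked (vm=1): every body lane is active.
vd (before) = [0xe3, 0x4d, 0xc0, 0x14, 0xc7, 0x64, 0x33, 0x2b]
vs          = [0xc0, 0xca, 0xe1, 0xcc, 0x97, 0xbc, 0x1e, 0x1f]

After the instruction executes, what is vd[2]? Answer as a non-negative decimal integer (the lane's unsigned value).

vd[2] = 417

VLMAX = (256 × 2) / 64 = 8 lanes
vl ← min(5, 8) = 5
[0] add(0xe3,0xc0) = 0x1a3
[1] add(0x4d,0xca) = 0x117
[2] add(0xc0,0xe1) = 0x1a1
[3] add(0x14,0xcc) = 0xe0
[4] add(0xc7,0x97) = 0x15e
[5] tail/keep = 0x64
[6] tail/keep = 0x33
[7] tail/keep = 0x2b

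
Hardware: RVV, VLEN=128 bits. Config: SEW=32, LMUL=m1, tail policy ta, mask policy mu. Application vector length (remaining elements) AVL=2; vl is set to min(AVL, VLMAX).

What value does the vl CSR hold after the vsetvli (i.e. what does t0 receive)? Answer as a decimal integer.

vl = 2

lanes per group: 128·1/32 = 4
vl ← min(2, 4) = 2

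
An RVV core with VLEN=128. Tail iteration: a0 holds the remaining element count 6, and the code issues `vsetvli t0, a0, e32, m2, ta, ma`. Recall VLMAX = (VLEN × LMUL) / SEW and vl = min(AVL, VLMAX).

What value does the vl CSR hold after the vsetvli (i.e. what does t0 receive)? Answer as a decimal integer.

VLMAX = (128 × 2) / 32 = 8 lanes
vl = min(AVL, VLMAX) = min(6, 8) = 6

vl = 6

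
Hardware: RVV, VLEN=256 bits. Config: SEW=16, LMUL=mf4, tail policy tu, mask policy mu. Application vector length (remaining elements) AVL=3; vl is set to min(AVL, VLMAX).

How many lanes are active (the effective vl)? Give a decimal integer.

vl = 3

lanes per group: 256·1/4/16 = 4
AVL=3 ≤ VLMAX=4, so vl = 3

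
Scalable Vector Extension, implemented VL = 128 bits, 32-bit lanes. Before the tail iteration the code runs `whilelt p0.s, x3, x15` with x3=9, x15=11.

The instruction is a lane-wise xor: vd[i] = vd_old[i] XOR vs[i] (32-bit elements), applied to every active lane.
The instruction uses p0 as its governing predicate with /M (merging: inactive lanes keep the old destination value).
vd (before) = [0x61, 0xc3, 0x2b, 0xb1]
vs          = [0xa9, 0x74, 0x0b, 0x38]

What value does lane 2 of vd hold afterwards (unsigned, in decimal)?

128-bit reg / 32-bit elem → 4 lanes
active while 9+j < 11, i.e. j ∈ [0,2) capped at 4 ⇒ 2
vd[0] xor(0x61,0xa9) -> 0xc8
vd[1] xor(0xc3,0x74) -> 0xb7
vd[2] tail/keep -> 0x2b
vd[3] tail/keep -> 0xb1

vd[2] = 43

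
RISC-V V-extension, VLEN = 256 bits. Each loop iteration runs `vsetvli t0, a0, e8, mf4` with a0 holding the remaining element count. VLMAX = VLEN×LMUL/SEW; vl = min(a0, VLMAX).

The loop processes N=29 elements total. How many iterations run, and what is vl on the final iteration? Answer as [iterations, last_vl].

[iterations, last_vl] = [4, 5]

lanes per group: 256·1/4/8 = 8
29 elements at 8/iter → 4 passes, remainder 5 on the last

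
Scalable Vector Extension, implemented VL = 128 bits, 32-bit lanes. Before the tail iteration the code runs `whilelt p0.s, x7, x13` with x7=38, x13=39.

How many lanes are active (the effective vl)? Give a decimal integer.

register lanes = 128/32 = 4
active while 38+j < 39, i.e. j ∈ [0,1) capped at 4 ⇒ 1

vl = 1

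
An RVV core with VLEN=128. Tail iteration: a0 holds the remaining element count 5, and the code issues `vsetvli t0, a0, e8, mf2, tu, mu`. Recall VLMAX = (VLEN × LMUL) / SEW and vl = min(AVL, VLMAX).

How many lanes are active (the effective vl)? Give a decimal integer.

vl = 5

VLMAX = VLEN×LMUL/SEW = 128×1/2/8 = 8
vl = min(AVL, VLMAX) = min(5, 8) = 5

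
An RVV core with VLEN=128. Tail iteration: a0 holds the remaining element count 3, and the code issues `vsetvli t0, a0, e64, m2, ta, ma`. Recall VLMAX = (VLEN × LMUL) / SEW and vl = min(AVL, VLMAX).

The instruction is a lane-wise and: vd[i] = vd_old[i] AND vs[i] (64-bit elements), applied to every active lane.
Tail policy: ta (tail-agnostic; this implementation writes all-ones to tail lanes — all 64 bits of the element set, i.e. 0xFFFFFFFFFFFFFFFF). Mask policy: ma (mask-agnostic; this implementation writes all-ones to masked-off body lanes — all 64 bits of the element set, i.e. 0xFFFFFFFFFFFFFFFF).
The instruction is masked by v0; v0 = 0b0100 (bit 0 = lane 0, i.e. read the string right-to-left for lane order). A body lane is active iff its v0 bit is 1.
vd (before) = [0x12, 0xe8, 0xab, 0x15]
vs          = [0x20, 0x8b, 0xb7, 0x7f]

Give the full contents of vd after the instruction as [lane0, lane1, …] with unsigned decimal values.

vd = [18446744073709551615, 18446744073709551615, 163, 18446744073709551615]

lanes per group: 128·2/64 = 4
vl ← min(3, 4) = 3
[0] mask-off/ones = 0xffffffffffffffff
[1] mask-off/ones = 0xffffffffffffffff
[2] and(0xab,0xb7) = 0xa3
[3] tail/ones = 0xffffffffffffffff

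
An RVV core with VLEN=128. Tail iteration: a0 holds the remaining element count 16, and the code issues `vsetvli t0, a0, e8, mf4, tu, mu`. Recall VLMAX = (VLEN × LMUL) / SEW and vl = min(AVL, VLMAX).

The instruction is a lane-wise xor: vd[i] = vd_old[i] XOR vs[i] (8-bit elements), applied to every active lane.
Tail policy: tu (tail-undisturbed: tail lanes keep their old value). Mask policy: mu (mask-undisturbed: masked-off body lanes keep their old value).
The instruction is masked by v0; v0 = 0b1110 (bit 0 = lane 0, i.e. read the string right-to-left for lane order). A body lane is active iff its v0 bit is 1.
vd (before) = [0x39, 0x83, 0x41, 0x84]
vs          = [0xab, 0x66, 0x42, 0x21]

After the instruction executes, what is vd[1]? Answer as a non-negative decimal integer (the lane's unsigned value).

VLMAX = (128 × 1/4) / 8 = 4 lanes
AVL=16 > VLMAX=4, so vl = 4
vd[0] mask-off/keep -> 0x39
vd[1] xor(0x83,0x66) -> 0xe5
vd[2] xor(0x41,0x42) -> 0x03
vd[3] xor(0x84,0x21) -> 0xa5

vd[1] = 229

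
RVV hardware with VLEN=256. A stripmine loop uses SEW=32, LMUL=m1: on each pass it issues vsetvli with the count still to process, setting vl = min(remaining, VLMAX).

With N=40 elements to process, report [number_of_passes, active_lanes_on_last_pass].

lanes per group: 256·1/32 = 8
iterations = ceil(40/8) = 5; final-pass vl = 8

[iterations, last_vl] = [5, 8]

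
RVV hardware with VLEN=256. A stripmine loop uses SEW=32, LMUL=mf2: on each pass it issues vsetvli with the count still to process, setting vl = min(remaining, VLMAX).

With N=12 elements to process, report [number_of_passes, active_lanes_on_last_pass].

[iterations, last_vl] = [3, 4]

VLMAX = (256 × 1/2) / 32 = 4 lanes
12 elements at 4/iter → 3 passes, remainder 4 on the last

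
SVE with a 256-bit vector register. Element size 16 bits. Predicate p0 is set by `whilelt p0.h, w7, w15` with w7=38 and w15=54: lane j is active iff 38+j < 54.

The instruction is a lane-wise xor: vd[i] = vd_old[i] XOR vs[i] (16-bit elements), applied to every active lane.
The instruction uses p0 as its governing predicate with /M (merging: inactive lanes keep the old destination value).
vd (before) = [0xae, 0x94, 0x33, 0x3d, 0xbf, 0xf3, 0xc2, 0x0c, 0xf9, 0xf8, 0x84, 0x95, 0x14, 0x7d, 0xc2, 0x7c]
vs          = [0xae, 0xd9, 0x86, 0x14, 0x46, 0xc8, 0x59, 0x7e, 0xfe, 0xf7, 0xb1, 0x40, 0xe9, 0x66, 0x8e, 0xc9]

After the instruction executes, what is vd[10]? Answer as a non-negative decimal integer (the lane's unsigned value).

lane count: 256 div 16 = 16
active while 38+j < 54, i.e. j ∈ [0,16) capped at 16 ⇒ 16
[0] xor(0xae,0xae) = 0x00
[1] xor(0x94,0xd9) = 0x4d
[2] xor(0x33,0x86) = 0xb5
[3] xor(0x3d,0x14) = 0x29
[4] xor(0xbf,0x46) = 0xf9
[5] xor(0xf3,0xc8) = 0x3b
[6] xor(0xc2,0x59) = 0x9b
[7] xor(0x0c,0x7e) = 0x72
[8] xor(0xf9,0xfe) = 0x07
[9] xor(0xf8,0xf7) = 0x0f
[10] xor(0x84,0xb1) = 0x35
[11] xor(0x95,0x40) = 0xd5
[12] xor(0x14,0xe9) = 0xfd
[13] xor(0x7d,0x66) = 0x1b
[14] xor(0xc2,0x8e) = 0x4c
[15] xor(0x7c,0xc9) = 0xb5

vd[10] = 53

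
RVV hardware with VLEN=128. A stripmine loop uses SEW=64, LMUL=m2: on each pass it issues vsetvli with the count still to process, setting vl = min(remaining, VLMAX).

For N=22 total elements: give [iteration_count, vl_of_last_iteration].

[iterations, last_vl] = [6, 2]

lanes per group: 128·2/64 = 4
N=22: ⌈22/4⌉ = 6 iters; last vl = 22 − 5×4 = 2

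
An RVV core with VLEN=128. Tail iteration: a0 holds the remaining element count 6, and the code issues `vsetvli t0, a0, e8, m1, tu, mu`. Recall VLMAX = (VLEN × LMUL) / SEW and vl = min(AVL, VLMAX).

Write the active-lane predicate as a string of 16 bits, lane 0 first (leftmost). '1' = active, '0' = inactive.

VLMAX = (128 × 1) / 8 = 16 lanes
vl ← min(6, 16) = 6
bits (lane 0 leftmost): 1111110000000000

predicate = 1111110000000000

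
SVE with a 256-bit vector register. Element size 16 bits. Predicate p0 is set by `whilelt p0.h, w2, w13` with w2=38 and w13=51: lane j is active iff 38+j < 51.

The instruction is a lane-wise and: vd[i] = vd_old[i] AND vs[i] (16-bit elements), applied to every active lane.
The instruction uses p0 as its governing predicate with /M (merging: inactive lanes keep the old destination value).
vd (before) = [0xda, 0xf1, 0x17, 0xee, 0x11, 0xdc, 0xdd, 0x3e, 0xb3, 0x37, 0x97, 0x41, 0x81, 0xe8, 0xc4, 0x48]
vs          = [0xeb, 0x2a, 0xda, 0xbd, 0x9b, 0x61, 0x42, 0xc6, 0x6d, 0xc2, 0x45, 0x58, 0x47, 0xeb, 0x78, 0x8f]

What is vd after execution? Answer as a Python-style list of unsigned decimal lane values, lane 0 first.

vd = [202, 32, 18, 172, 17, 64, 64, 6, 33, 2, 5, 64, 1, 232, 196, 72]

256-bit reg / 16-bit elem → 16 lanes
p0[j] = (38+j < 51); true for j=0..12 → 13 lanes set
  i=0: and(0xda,0xeb) → 202
  i=1: and(0xf1,0x2a) → 32
  i=2: and(0x17,0xda) → 18
  i=3: and(0xee,0xbd) → 172
  i=4: and(0x11,0x9b) → 17
  i=5: and(0xdc,0x61) → 64
  i=6: and(0xdd,0x42) → 64
  i=7: and(0x3e,0xc6) → 6
  i=8: and(0xb3,0x6d) → 33
  i=9: and(0x37,0xc2) → 2
  i=10: and(0x97,0x45) → 5
  i=11: and(0x41,0x58) → 64
  i=12: and(0x81,0x47) → 1
  i=13: tail/keep → 232
  i=14: tail/keep → 196
  i=15: tail/keep → 72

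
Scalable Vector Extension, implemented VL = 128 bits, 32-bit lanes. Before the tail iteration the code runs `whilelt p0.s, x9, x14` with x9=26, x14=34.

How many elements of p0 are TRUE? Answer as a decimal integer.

register lanes = 128/32 = 4
whilelt: lane j active iff 26+j < 34 → j < 8 → 4 active

vl = 4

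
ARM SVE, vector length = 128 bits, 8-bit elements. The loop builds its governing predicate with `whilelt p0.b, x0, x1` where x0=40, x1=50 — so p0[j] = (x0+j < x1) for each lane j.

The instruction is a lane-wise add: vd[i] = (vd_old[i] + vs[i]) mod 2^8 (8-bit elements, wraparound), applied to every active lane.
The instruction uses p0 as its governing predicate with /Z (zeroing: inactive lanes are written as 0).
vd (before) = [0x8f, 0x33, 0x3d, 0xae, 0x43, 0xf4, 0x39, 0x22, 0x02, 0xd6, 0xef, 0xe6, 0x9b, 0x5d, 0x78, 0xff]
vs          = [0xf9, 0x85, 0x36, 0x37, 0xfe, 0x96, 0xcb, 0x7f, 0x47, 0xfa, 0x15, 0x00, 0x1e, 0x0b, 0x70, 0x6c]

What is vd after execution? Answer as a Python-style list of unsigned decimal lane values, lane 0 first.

128-bit reg / 8-bit elem → 16 lanes
whilelt: lane j active iff 40+j < 50 → j < 10 → 10 active
[0] add(0x8f,0xf9) = 0x88
[1] add(0x33,0x85) = 0xb8
[2] add(0x3d,0x36) = 0x73
[3] add(0xae,0x37) = 0xe5
[4] add(0x43,0xfe) = 0x41
[5] add(0xf4,0x96) = 0x8a
[6] add(0x39,0xcb) = 0x04
[7] add(0x22,0x7f) = 0xa1
[8] add(0x02,0x47) = 0x49
[9] add(0xd6,0xfa) = 0xd0
[10] tail/zero = 0x00
[11] tail/zero = 0x00
[12] tail/zero = 0x00
[13] tail/zero = 0x00
[14] tail/zero = 0x00
[15] tail/zero = 0x00

vd = [136, 184, 115, 229, 65, 138, 4, 161, 73, 208, 0, 0, 0, 0, 0, 0]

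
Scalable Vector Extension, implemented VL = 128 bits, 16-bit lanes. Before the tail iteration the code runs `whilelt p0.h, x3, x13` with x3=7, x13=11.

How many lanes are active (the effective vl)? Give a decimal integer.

lane count: 128 div 16 = 8
active while 7+j < 11, i.e. j ∈ [0,4) capped at 8 ⇒ 4

vl = 4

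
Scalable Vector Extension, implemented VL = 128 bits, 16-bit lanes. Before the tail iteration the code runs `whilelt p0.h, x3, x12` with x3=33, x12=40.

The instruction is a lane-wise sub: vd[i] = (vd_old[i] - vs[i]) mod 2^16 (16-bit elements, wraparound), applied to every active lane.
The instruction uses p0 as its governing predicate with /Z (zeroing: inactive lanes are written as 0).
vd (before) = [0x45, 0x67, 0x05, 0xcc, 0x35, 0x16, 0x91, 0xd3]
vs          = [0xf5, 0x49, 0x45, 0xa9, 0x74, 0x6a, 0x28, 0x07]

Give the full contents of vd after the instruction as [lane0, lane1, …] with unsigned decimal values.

vd = [65360, 30, 65472, 35, 65473, 65452, 105, 0]

register lanes = 128/16 = 8
p0[j] = (33+j < 40); true for j=0..6 → 7 lanes set
  i=0: sub(0x45,0xf5) → 65360
  i=1: sub(0x67,0x49) → 30
  i=2: sub(0x05,0x45) → 65472
  i=3: sub(0xcc,0xa9) → 35
  i=4: sub(0x35,0x74) → 65473
  i=5: sub(0x16,0x6a) → 65452
  i=6: sub(0x91,0x28) → 105
  i=7: tail/zero → 0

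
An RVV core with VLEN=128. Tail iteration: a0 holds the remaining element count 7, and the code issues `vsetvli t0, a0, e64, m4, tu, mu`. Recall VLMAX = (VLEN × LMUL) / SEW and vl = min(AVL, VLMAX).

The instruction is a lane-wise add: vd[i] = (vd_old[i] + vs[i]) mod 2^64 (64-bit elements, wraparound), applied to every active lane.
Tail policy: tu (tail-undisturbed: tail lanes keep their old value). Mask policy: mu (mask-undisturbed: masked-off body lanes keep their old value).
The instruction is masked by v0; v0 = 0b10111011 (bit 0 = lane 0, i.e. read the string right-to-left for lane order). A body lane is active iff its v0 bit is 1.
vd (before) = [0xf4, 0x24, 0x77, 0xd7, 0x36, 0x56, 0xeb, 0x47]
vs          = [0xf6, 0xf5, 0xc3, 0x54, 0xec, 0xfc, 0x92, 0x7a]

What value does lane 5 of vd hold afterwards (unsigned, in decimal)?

vd[5] = 338

VLMAX = (128 × 4) / 64 = 8 lanes
vl ← min(7, 8) = 7
lane  0: add(0xf4,0xf6) ⇒ 0x1ea
lane  1: add(0x24,0xf5) ⇒ 0x119
lane  2: mask-off/keep ⇒ 0x77
lane  3: add(0xd7,0x54) ⇒ 0x12b
lane  4: add(0x36,0xec) ⇒ 0x122
lane  5: add(0x56,0xfc) ⇒ 0x152
lane  6: mask-off/keep ⇒ 0xeb
lane  7: tail/keep ⇒ 0x47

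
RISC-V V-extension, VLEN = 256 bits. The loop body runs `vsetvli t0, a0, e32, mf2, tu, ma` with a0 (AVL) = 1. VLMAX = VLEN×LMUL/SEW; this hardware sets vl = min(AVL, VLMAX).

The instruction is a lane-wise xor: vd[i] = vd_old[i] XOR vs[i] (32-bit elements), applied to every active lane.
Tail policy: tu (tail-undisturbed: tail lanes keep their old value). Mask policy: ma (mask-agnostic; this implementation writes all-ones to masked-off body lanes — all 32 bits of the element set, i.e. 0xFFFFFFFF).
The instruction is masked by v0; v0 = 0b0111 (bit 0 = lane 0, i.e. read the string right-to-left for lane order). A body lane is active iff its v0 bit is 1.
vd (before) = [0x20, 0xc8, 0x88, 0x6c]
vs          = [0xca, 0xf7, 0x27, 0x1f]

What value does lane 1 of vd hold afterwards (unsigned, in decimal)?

vd[1] = 200

VLMAX = VLEN×LMUL/SEW = 256×1/2/32 = 4
AVL=1 ≤ VLMAX=4, so vl = 1
lane  0: xor(0x20,0xca) ⇒ 0xea
lane  1: tail/keep ⇒ 0xc8
lane  2: tail/keep ⇒ 0x88
lane  3: tail/keep ⇒ 0x6c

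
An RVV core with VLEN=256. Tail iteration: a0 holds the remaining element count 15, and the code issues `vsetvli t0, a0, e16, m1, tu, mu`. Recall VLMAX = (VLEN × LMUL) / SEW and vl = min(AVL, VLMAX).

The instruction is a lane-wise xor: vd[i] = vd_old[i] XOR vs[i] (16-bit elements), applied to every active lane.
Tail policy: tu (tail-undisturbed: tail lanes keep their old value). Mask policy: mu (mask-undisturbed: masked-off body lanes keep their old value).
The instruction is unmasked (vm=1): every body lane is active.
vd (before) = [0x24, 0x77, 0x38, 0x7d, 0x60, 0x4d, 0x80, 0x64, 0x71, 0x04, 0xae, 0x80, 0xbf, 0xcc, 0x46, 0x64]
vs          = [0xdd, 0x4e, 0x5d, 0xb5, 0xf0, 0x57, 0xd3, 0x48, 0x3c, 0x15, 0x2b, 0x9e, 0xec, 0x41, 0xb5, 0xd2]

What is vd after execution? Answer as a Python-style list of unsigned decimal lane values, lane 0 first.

VLMAX = (256 × 1) / 16 = 16 lanes
vl = min(AVL, VLMAX) = min(15, 16) = 15
vd[0] xor(0x24,0xdd) -> 0xf9
vd[1] xor(0x77,0x4e) -> 0x39
vd[2] xor(0x38,0x5d) -> 0x65
vd[3] xor(0x7d,0xb5) -> 0xc8
vd[4] xor(0x60,0xf0) -> 0x90
vd[5] xor(0x4d,0x57) -> 0x1a
vd[6] xor(0x80,0xd3) -> 0x53
vd[7] xor(0x64,0x48) -> 0x2c
vd[8] xor(0x71,0x3c) -> 0x4d
vd[9] xor(0x04,0x15) -> 0x11
vd[10] xor(0xae,0x2b) -> 0x85
vd[11] xor(0x80,0x9e) -> 0x1e
vd[12] xor(0xbf,0xec) -> 0x53
vd[13] xor(0xcc,0x41) -> 0x8d
vd[14] xor(0x46,0xb5) -> 0xf3
vd[15] tail/keep -> 0x64

vd = [249, 57, 101, 200, 144, 26, 83, 44, 77, 17, 133, 30, 83, 141, 243, 100]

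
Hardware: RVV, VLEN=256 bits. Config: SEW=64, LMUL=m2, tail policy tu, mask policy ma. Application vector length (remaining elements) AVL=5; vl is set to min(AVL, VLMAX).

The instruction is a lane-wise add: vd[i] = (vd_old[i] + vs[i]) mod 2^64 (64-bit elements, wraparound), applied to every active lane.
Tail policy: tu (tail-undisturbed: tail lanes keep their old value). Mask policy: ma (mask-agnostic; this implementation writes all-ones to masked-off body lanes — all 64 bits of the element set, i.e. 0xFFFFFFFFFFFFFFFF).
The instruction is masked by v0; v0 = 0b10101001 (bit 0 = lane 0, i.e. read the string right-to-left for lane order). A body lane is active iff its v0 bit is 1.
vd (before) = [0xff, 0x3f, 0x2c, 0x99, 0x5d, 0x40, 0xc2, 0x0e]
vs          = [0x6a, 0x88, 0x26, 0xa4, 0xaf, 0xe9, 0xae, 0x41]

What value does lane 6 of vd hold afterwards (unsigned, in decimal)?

vd[6] = 194

lanes per group: 256·2/64 = 8
AVL=5 ≤ VLMAX=8, so vl = 5
[0] add(0xff,0x6a) = 0x169
[1] mask-off/ones = 0xffffffffffffffff
[2] mask-off/ones = 0xffffffffffffffff
[3] add(0x99,0xa4) = 0x13d
[4] mask-off/ones = 0xffffffffffffffff
[5] tail/keep = 0x40
[6] tail/keep = 0xc2
[7] tail/keep = 0x0e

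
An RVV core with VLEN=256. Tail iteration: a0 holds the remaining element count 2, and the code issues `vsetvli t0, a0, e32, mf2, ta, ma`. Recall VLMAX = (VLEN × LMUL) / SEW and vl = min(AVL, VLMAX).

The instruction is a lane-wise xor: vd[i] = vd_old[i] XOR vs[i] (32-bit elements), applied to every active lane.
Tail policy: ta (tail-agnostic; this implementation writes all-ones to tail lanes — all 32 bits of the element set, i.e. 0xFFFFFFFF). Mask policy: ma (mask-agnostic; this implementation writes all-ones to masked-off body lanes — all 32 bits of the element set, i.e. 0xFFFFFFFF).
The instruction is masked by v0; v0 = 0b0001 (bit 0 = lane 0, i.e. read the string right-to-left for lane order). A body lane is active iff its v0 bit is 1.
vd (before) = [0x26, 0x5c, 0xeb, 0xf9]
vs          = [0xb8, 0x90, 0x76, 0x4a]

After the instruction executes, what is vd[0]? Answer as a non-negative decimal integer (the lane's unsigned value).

vd[0] = 158

lanes per group: 256·1/2/32 = 4
vl ← min(2, 4) = 2
lane  0: xor(0x26,0xb8) ⇒ 0x9e
lane  1: mask-off/ones ⇒ 0xffffffff
lane  2: tail/ones ⇒ 0xffffffff
lane  3: tail/ones ⇒ 0xffffffff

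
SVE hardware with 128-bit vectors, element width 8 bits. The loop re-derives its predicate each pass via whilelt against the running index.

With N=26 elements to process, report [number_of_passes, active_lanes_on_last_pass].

[iterations, last_vl] = [2, 10]

128-bit reg / 8-bit elem → 16 lanes
N=26: ⌈26/16⌉ = 2 iters; last vl = 26 − 1×16 = 10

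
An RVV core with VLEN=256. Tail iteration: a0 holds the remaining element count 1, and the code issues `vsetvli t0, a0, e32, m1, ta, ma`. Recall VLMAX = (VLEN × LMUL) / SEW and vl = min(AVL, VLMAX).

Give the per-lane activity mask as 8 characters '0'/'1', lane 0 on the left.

lanes per group: 256·1/32 = 8
vl ← min(1, 8) = 1
bits (lane 0 leftmost): 10000000

predicate = 10000000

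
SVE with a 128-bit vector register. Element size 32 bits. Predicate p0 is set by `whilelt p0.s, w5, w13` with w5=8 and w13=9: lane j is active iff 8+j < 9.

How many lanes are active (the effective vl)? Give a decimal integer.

128-bit reg / 32-bit elem → 4 lanes
active while 8+j < 9, i.e. j ∈ [0,1) capped at 4 ⇒ 1

vl = 1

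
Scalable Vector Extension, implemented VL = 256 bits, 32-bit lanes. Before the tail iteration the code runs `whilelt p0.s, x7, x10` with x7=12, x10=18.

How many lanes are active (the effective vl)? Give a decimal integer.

lane count: 256 div 32 = 8
p0[j] = (12+j < 18); true for j=0..5 → 6 lanes set

vl = 6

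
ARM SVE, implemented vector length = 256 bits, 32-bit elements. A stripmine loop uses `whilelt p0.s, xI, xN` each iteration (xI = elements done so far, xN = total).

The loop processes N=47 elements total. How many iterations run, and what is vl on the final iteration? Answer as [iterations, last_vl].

[iterations, last_vl] = [6, 7]

register lanes = 256/32 = 8
iterations = ceil(47/8) = 6; final-pass vl = 7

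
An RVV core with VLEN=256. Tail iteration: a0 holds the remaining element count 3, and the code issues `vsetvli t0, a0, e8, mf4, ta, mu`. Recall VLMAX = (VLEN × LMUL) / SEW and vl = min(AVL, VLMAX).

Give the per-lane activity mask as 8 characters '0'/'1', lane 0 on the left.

lanes per group: 256·1/4/8 = 8
vl = min(AVL, VLMAX) = min(3, 8) = 3
bits (lane 0 leftmost): 11100000

predicate = 11100000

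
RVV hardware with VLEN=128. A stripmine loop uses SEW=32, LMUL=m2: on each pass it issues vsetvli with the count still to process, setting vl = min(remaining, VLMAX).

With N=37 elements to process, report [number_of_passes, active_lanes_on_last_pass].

VLMAX = (128 × 2) / 32 = 8 lanes
iterations = ceil(37/8) = 5; final-pass vl = 5

[iterations, last_vl] = [5, 5]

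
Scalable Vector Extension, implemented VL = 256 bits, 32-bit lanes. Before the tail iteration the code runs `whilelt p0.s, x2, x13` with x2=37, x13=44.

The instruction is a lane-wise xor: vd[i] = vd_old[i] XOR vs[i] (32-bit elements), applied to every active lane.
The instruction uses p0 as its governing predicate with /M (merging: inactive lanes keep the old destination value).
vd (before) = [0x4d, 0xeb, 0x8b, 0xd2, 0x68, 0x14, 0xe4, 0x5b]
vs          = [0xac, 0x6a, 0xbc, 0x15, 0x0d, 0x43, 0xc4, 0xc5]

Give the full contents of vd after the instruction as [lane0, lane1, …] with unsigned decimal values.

vd = [225, 129, 55, 199, 101, 87, 32, 91]

register lanes = 256/32 = 8
p0[j] = (37+j < 44); true for j=0..6 → 7 lanes set
vd[0] xor(0x4d,0xac) -> 0xe1
vd[1] xor(0xeb,0x6a) -> 0x81
vd[2] xor(0x8b,0xbc) -> 0x37
vd[3] xor(0xd2,0x15) -> 0xc7
vd[4] xor(0x68,0x0d) -> 0x65
vd[5] xor(0x14,0x43) -> 0x57
vd[6] xor(0xe4,0xc4) -> 0x20
vd[7] tail/keep -> 0x5b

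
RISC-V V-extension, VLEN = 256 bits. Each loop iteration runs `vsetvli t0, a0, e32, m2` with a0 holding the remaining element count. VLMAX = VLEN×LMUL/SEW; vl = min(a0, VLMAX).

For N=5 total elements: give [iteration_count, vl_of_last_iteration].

VLMAX = (256 × 2) / 32 = 16 lanes
iterations = ceil(5/16) = 1; final-pass vl = 5

[iterations, last_vl] = [1, 5]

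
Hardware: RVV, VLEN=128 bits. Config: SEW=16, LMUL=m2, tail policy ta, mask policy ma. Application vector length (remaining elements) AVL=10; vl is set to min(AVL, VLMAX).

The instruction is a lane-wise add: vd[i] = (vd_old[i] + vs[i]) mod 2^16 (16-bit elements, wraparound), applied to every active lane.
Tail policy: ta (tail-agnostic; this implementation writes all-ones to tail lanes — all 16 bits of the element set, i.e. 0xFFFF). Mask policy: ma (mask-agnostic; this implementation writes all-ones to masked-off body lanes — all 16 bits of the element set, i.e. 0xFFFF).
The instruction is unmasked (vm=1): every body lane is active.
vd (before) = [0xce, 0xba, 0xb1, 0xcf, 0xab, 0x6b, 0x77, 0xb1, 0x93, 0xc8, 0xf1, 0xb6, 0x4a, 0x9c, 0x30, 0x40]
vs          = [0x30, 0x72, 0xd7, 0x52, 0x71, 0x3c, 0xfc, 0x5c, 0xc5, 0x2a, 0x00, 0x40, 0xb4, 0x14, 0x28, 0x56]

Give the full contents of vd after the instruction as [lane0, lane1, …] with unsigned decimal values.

vd = [254, 300, 392, 289, 284, 167, 371, 269, 344, 242, 65535, 65535, 65535, 65535, 65535, 65535]

VLMAX = VLEN×LMUL/SEW = 128×2/16 = 16
vl = min(AVL, VLMAX) = min(10, 16) = 10
[0] add(0xce,0x30) = 0xfe
[1] add(0xba,0x72) = 0x12c
[2] add(0xb1,0xd7) = 0x188
[3] add(0xcf,0x52) = 0x121
[4] add(0xab,0x71) = 0x11c
[5] add(0x6b,0x3c) = 0xa7
[6] add(0x77,0xfc) = 0x173
[7] add(0xb1,0x5c) = 0x10d
[8] add(0x93,0xc5) = 0x158
[9] add(0xc8,0x2a) = 0xf2
[10] tail/ones = 0xffff
[11] tail/ones = 0xffff
[12] tail/ones = 0xffff
[13] tail/ones = 0xffff
[14] tail/ones = 0xffff
[15] tail/ones = 0xffff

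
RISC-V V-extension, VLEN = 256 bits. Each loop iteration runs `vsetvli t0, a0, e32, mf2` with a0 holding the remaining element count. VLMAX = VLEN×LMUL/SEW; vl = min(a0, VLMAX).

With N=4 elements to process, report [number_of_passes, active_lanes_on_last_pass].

[iterations, last_vl] = [1, 4]

lanes per group: 256·1/2/32 = 4
iterations = ceil(4/4) = 1; final-pass vl = 4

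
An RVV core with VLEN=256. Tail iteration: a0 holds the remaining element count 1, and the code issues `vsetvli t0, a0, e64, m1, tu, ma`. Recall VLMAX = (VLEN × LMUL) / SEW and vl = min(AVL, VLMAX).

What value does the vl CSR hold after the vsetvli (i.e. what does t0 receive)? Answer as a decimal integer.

VLMAX = VLEN×LMUL/SEW = 256×1/64 = 4
vl ← min(1, 4) = 1

vl = 1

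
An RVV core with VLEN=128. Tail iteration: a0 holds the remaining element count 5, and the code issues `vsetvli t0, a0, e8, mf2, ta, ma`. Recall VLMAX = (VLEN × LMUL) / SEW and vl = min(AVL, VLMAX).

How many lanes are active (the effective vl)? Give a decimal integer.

VLMAX = (128 × 1/2) / 8 = 8 lanes
vl ← min(5, 8) = 5

vl = 5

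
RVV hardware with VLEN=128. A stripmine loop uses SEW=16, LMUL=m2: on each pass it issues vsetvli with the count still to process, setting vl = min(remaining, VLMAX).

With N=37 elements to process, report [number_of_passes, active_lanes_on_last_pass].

[iterations, last_vl] = [3, 5]

VLMAX = VLEN×LMUL/SEW = 128×2/16 = 16
iterations = ceil(37/16) = 3; final-pass vl = 5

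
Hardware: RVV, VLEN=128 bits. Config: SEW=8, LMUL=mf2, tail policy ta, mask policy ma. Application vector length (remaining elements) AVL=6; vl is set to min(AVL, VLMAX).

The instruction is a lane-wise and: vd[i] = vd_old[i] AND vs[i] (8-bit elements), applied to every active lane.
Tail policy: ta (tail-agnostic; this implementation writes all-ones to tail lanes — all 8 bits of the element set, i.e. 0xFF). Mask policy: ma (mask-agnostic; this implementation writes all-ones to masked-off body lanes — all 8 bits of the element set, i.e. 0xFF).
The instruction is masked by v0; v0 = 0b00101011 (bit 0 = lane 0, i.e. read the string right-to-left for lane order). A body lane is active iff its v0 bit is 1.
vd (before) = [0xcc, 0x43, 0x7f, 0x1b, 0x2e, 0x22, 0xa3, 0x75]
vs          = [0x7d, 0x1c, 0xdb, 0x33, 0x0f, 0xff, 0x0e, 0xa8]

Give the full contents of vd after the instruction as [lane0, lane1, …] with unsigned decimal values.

VLMAX = VLEN×LMUL/SEW = 128×1/2/8 = 8
vl = min(AVL, VLMAX) = min(6, 8) = 6
[0] and(0xcc,0x7d) = 0x4c
[1] and(0x43,0x1c) = 0x00
[2] mask-off/ones = 0xff
[3] and(0x1b,0x33) = 0x13
[4] mask-off/ones = 0xff
[5] and(0x22,0xff) = 0x22
[6] tail/ones = 0xff
[7] tail/ones = 0xff

vd = [76, 0, 255, 19, 255, 34, 255, 255]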